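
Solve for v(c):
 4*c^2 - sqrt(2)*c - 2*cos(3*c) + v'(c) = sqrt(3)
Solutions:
 v(c) = C1 - 4*c^3/3 + sqrt(2)*c^2/2 + sqrt(3)*c + 2*sin(3*c)/3


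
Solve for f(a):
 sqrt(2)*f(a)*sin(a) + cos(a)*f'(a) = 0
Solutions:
 f(a) = C1*cos(a)^(sqrt(2))


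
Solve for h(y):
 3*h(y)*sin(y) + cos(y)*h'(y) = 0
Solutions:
 h(y) = C1*cos(y)^3


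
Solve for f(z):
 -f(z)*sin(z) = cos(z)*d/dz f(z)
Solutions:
 f(z) = C1*cos(z)


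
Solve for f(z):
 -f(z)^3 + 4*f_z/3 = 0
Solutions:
 f(z) = -sqrt(2)*sqrt(-1/(C1 + 3*z))
 f(z) = sqrt(2)*sqrt(-1/(C1 + 3*z))


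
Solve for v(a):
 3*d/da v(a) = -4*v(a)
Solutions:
 v(a) = C1*exp(-4*a/3)


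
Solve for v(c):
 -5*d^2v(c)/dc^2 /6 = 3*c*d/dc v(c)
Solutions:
 v(c) = C1 + C2*erf(3*sqrt(5)*c/5)


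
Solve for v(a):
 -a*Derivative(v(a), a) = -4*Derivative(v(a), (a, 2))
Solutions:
 v(a) = C1 + C2*erfi(sqrt(2)*a/4)


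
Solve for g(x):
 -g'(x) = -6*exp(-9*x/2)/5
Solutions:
 g(x) = C1 - 4*exp(-9*x/2)/15


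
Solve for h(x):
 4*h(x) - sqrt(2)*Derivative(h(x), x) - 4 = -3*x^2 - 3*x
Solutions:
 h(x) = C1*exp(2*sqrt(2)*x) - 3*x^2/4 - 3*x/4 - 3*sqrt(2)*x/8 - 3*sqrt(2)/16 + 13/16


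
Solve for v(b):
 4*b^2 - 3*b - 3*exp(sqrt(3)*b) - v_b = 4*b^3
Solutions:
 v(b) = C1 - b^4 + 4*b^3/3 - 3*b^2/2 - sqrt(3)*exp(sqrt(3)*b)


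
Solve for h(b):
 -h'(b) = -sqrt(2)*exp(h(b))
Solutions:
 h(b) = log(-1/(C1 + sqrt(2)*b))


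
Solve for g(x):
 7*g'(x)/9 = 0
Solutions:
 g(x) = C1


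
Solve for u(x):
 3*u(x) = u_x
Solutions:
 u(x) = C1*exp(3*x)


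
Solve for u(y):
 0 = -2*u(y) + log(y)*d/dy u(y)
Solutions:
 u(y) = C1*exp(2*li(y))


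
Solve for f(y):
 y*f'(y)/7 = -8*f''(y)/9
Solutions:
 f(y) = C1 + C2*erf(3*sqrt(7)*y/28)


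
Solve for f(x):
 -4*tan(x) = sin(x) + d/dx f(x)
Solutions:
 f(x) = C1 + 4*log(cos(x)) + cos(x)


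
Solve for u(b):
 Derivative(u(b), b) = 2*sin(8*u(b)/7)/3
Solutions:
 -2*b/3 + 7*log(cos(8*u(b)/7) - 1)/16 - 7*log(cos(8*u(b)/7) + 1)/16 = C1


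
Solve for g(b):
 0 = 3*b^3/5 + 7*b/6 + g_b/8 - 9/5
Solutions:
 g(b) = C1 - 6*b^4/5 - 14*b^2/3 + 72*b/5


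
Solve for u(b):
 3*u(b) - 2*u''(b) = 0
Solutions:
 u(b) = C1*exp(-sqrt(6)*b/2) + C2*exp(sqrt(6)*b/2)


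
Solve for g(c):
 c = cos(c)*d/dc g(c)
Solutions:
 g(c) = C1 + Integral(c/cos(c), c)


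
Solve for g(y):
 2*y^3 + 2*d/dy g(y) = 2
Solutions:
 g(y) = C1 - y^4/4 + y


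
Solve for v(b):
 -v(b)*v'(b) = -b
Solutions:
 v(b) = -sqrt(C1 + b^2)
 v(b) = sqrt(C1 + b^2)


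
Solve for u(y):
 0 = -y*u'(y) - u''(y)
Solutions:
 u(y) = C1 + C2*erf(sqrt(2)*y/2)


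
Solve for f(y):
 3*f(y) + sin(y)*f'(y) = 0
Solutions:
 f(y) = C1*(cos(y) + 1)^(3/2)/(cos(y) - 1)^(3/2)


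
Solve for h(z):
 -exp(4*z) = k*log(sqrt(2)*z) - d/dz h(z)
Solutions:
 h(z) = C1 + k*z*log(z) + k*z*(-1 + log(2)/2) + exp(4*z)/4


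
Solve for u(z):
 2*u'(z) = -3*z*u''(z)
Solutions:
 u(z) = C1 + C2*z^(1/3)


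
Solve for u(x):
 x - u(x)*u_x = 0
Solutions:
 u(x) = -sqrt(C1 + x^2)
 u(x) = sqrt(C1 + x^2)


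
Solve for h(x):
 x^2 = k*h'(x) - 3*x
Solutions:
 h(x) = C1 + x^3/(3*k) + 3*x^2/(2*k)


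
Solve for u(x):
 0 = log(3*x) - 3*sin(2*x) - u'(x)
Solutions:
 u(x) = C1 + x*log(x) - x + x*log(3) + 3*cos(2*x)/2


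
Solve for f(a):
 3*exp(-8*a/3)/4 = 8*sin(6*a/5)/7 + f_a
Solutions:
 f(a) = C1 + 20*cos(6*a/5)/21 - 9*exp(-8*a/3)/32


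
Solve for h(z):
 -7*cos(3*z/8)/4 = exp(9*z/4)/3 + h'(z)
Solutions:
 h(z) = C1 - 4*exp(9*z/4)/27 - 14*sin(3*z/8)/3


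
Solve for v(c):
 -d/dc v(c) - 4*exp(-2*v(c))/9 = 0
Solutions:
 v(c) = log(-sqrt(C1 - 8*c)) - log(3)
 v(c) = log(C1 - 8*c)/2 - log(3)


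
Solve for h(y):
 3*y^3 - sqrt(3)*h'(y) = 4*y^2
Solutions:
 h(y) = C1 + sqrt(3)*y^4/4 - 4*sqrt(3)*y^3/9


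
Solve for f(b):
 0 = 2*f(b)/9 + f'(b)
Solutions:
 f(b) = C1*exp(-2*b/9)


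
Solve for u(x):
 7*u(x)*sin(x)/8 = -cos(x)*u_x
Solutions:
 u(x) = C1*cos(x)^(7/8)


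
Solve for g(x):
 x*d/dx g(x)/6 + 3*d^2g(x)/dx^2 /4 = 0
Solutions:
 g(x) = C1 + C2*erf(x/3)


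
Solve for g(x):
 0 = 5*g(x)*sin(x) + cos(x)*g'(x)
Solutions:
 g(x) = C1*cos(x)^5


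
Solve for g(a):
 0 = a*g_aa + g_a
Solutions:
 g(a) = C1 + C2*log(a)


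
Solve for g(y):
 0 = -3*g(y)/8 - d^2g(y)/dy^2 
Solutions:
 g(y) = C1*sin(sqrt(6)*y/4) + C2*cos(sqrt(6)*y/4)


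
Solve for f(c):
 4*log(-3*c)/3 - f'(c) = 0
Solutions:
 f(c) = C1 + 4*c*log(-c)/3 + 4*c*(-1 + log(3))/3


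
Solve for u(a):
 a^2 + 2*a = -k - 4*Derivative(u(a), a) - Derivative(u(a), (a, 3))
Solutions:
 u(a) = C1 + C2*sin(2*a) + C3*cos(2*a) - a^3/12 - a^2/4 - a*k/4 + a/8


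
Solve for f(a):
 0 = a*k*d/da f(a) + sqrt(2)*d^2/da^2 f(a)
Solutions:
 f(a) = Piecewise((-2^(3/4)*sqrt(pi)*C1*erf(2^(1/4)*a*sqrt(k)/2)/(2*sqrt(k)) - C2, (k > 0) | (k < 0)), (-C1*a - C2, True))


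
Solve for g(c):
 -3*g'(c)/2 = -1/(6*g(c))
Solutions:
 g(c) = -sqrt(C1 + 2*c)/3
 g(c) = sqrt(C1 + 2*c)/3


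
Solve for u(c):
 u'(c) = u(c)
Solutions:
 u(c) = C1*exp(c)


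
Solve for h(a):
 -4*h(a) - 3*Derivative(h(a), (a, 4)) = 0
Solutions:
 h(a) = (C1*sin(3^(3/4)*a/3) + C2*cos(3^(3/4)*a/3))*exp(-3^(3/4)*a/3) + (C3*sin(3^(3/4)*a/3) + C4*cos(3^(3/4)*a/3))*exp(3^(3/4)*a/3)


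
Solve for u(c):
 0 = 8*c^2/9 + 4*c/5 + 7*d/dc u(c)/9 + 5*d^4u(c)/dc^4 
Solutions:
 u(c) = C1 + C4*exp(-525^(1/3)*c/15) - 8*c^3/21 - 18*c^2/35 + (C2*sin(175^(1/3)*3^(5/6)*c/30) + C3*cos(175^(1/3)*3^(5/6)*c/30))*exp(525^(1/3)*c/30)


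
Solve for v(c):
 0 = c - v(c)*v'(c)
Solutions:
 v(c) = -sqrt(C1 + c^2)
 v(c) = sqrt(C1 + c^2)


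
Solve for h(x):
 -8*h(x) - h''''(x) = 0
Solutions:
 h(x) = (C1*sin(2^(1/4)*x) + C2*cos(2^(1/4)*x))*exp(-2^(1/4)*x) + (C3*sin(2^(1/4)*x) + C4*cos(2^(1/4)*x))*exp(2^(1/4)*x)


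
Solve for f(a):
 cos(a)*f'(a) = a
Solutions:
 f(a) = C1 + Integral(a/cos(a), a)


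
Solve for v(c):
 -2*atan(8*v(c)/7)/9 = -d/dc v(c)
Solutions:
 Integral(1/atan(8*_y/7), (_y, v(c))) = C1 + 2*c/9


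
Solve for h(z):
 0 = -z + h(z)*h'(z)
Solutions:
 h(z) = -sqrt(C1 + z^2)
 h(z) = sqrt(C1 + z^2)


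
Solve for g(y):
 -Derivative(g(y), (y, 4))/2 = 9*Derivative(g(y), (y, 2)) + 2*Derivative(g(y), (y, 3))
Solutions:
 g(y) = C1 + C2*y + (C3*sin(sqrt(14)*y) + C4*cos(sqrt(14)*y))*exp(-2*y)


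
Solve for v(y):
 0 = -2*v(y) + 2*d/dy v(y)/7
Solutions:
 v(y) = C1*exp(7*y)


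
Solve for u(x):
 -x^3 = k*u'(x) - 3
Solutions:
 u(x) = C1 - x^4/(4*k) + 3*x/k


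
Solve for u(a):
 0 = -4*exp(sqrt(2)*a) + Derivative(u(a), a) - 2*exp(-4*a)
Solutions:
 u(a) = C1 + 2*sqrt(2)*exp(sqrt(2)*a) - exp(-4*a)/2


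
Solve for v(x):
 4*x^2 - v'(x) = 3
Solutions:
 v(x) = C1 + 4*x^3/3 - 3*x


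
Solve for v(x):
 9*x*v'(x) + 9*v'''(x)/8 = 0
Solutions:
 v(x) = C1 + Integral(C2*airyai(-2*x) + C3*airybi(-2*x), x)


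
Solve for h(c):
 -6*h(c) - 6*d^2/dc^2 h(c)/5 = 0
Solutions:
 h(c) = C1*sin(sqrt(5)*c) + C2*cos(sqrt(5)*c)


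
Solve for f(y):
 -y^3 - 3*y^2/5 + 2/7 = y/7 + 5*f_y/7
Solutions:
 f(y) = C1 - 7*y^4/20 - 7*y^3/25 - y^2/10 + 2*y/5


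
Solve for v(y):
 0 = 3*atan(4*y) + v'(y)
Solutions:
 v(y) = C1 - 3*y*atan(4*y) + 3*log(16*y^2 + 1)/8


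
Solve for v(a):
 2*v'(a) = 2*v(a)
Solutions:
 v(a) = C1*exp(a)


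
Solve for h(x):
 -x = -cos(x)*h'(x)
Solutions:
 h(x) = C1 + Integral(x/cos(x), x)


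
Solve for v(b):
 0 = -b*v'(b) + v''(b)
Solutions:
 v(b) = C1 + C2*erfi(sqrt(2)*b/2)


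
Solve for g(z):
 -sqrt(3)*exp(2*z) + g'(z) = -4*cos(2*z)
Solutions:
 g(z) = C1 + sqrt(3)*exp(2*z)/2 - 2*sin(2*z)


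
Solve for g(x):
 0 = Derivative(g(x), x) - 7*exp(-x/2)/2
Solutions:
 g(x) = C1 - 7*exp(-x/2)


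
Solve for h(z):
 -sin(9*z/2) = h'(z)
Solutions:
 h(z) = C1 + 2*cos(9*z/2)/9


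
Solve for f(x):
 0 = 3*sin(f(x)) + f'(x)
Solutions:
 f(x) = -acos((-C1 - exp(6*x))/(C1 - exp(6*x))) + 2*pi
 f(x) = acos((-C1 - exp(6*x))/(C1 - exp(6*x)))


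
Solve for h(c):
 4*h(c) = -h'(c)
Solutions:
 h(c) = C1*exp(-4*c)


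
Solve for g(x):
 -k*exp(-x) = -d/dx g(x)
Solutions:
 g(x) = C1 - k*exp(-x)


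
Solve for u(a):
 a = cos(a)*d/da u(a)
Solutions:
 u(a) = C1 + Integral(a/cos(a), a)


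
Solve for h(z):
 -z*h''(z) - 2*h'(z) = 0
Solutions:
 h(z) = C1 + C2/z


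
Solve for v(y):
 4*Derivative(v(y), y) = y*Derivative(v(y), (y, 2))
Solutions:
 v(y) = C1 + C2*y^5


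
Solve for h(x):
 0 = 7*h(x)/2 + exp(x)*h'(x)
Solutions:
 h(x) = C1*exp(7*exp(-x)/2)


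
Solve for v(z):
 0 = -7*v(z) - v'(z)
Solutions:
 v(z) = C1*exp(-7*z)


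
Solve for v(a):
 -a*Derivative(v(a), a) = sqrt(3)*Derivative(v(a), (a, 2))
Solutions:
 v(a) = C1 + C2*erf(sqrt(2)*3^(3/4)*a/6)


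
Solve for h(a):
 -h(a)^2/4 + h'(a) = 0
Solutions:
 h(a) = -4/(C1 + a)


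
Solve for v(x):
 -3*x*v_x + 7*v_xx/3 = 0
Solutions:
 v(x) = C1 + C2*erfi(3*sqrt(14)*x/14)


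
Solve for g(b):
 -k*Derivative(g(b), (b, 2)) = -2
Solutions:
 g(b) = C1 + C2*b + b^2/k


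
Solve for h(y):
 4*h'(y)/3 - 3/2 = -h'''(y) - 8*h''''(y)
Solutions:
 h(y) = C1 + C2*exp(y*(-2 + (48*sqrt(577) + 1153)^(-1/3) + (48*sqrt(577) + 1153)^(1/3))/48)*sin(sqrt(3)*y*(-(48*sqrt(577) + 1153)^(1/3) + (48*sqrt(577) + 1153)^(-1/3))/48) + C3*exp(y*(-2 + (48*sqrt(577) + 1153)^(-1/3) + (48*sqrt(577) + 1153)^(1/3))/48)*cos(sqrt(3)*y*(-(48*sqrt(577) + 1153)^(1/3) + (48*sqrt(577) + 1153)^(-1/3))/48) + C4*exp(-y*((48*sqrt(577) + 1153)^(-1/3) + 1 + (48*sqrt(577) + 1153)^(1/3))/24) + 9*y/8


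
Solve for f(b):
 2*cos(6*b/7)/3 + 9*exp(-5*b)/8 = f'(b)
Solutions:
 f(b) = C1 + 7*sin(6*b/7)/9 - 9*exp(-5*b)/40


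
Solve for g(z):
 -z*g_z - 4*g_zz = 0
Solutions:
 g(z) = C1 + C2*erf(sqrt(2)*z/4)


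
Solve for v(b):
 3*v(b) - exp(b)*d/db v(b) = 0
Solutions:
 v(b) = C1*exp(-3*exp(-b))


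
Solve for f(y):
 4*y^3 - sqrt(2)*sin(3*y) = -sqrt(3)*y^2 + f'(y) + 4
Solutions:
 f(y) = C1 + y^4 + sqrt(3)*y^3/3 - 4*y + sqrt(2)*cos(3*y)/3


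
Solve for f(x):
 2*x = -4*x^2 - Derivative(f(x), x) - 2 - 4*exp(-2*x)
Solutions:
 f(x) = C1 - 4*x^3/3 - x^2 - 2*x + 2*exp(-2*x)


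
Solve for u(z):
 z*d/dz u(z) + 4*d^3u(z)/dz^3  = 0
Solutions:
 u(z) = C1 + Integral(C2*airyai(-2^(1/3)*z/2) + C3*airybi(-2^(1/3)*z/2), z)


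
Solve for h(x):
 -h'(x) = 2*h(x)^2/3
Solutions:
 h(x) = 3/(C1 + 2*x)


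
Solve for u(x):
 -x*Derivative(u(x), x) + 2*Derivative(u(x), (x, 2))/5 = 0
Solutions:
 u(x) = C1 + C2*erfi(sqrt(5)*x/2)


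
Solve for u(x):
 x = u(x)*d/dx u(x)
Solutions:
 u(x) = -sqrt(C1 + x^2)
 u(x) = sqrt(C1 + x^2)


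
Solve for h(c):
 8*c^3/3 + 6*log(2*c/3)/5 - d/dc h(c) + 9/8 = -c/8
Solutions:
 h(c) = C1 + 2*c^4/3 + c^2/16 + 6*c*log(c)/5 - 6*c*log(3)/5 - 3*c/40 + 6*c*log(2)/5


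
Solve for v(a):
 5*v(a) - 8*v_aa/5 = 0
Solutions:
 v(a) = C1*exp(-5*sqrt(2)*a/4) + C2*exp(5*sqrt(2)*a/4)


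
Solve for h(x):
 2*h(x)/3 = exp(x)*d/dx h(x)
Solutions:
 h(x) = C1*exp(-2*exp(-x)/3)


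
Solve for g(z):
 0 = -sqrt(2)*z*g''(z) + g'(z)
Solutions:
 g(z) = C1 + C2*z^(sqrt(2)/2 + 1)


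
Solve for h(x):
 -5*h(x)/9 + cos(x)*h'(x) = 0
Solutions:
 h(x) = C1*(sin(x) + 1)^(5/18)/(sin(x) - 1)^(5/18)


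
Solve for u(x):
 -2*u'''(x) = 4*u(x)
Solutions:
 u(x) = C3*exp(-2^(1/3)*x) + (C1*sin(2^(1/3)*sqrt(3)*x/2) + C2*cos(2^(1/3)*sqrt(3)*x/2))*exp(2^(1/3)*x/2)


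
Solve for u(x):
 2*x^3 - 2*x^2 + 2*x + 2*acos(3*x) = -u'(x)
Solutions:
 u(x) = C1 - x^4/2 + 2*x^3/3 - x^2 - 2*x*acos(3*x) + 2*sqrt(1 - 9*x^2)/3


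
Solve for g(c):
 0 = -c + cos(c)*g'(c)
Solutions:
 g(c) = C1 + Integral(c/cos(c), c)


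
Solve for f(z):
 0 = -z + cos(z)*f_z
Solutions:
 f(z) = C1 + Integral(z/cos(z), z)


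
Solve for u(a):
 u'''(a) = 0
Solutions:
 u(a) = C1 + C2*a + C3*a^2


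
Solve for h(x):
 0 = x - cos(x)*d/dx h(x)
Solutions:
 h(x) = C1 + Integral(x/cos(x), x)


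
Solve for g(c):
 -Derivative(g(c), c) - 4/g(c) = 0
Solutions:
 g(c) = -sqrt(C1 - 8*c)
 g(c) = sqrt(C1 - 8*c)


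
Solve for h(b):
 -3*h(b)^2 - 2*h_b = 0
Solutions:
 h(b) = 2/(C1 + 3*b)


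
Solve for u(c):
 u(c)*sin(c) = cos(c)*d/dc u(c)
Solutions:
 u(c) = C1/cos(c)


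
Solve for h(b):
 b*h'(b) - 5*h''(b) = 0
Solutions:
 h(b) = C1 + C2*erfi(sqrt(10)*b/10)


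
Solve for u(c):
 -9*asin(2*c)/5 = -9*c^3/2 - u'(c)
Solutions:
 u(c) = C1 - 9*c^4/8 + 9*c*asin(2*c)/5 + 9*sqrt(1 - 4*c^2)/10


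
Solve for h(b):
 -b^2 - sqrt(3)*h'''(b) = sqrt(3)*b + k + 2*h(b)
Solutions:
 h(b) = C3*exp(-2^(1/3)*3^(5/6)*b/3) - b^2/2 - sqrt(3)*b/2 - k/2 + (C1*sin(6^(1/3)*b/2) + C2*cos(6^(1/3)*b/2))*exp(2^(1/3)*3^(5/6)*b/6)


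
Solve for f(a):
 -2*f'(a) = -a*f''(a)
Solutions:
 f(a) = C1 + C2*a^3


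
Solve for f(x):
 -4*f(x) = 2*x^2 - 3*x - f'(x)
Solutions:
 f(x) = C1*exp(4*x) - x^2/2 + x/2 + 1/8


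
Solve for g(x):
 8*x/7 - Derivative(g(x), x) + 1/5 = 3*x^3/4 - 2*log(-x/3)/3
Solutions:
 g(x) = C1 - 3*x^4/16 + 4*x^2/7 + 2*x*log(-x)/3 + x*(-10*log(3) - 7)/15


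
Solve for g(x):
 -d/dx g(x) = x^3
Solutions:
 g(x) = C1 - x^4/4


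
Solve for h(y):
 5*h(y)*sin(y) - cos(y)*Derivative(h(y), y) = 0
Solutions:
 h(y) = C1/cos(y)^5


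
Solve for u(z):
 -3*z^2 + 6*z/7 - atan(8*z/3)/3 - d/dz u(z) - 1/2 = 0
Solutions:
 u(z) = C1 - z^3 + 3*z^2/7 - z*atan(8*z/3)/3 - z/2 + log(64*z^2 + 9)/16


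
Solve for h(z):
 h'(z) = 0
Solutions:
 h(z) = C1


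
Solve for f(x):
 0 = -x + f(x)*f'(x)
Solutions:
 f(x) = -sqrt(C1 + x^2)
 f(x) = sqrt(C1 + x^2)


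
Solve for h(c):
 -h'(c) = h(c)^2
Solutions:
 h(c) = 1/(C1 + c)


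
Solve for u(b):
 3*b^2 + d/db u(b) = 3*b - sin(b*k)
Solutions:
 u(b) = C1 - b^3 + 3*b^2/2 + cos(b*k)/k


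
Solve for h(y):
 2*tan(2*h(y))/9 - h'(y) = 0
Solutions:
 h(y) = -asin(C1*exp(4*y/9))/2 + pi/2
 h(y) = asin(C1*exp(4*y/9))/2


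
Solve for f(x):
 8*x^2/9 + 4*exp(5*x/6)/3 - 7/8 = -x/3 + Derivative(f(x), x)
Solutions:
 f(x) = C1 + 8*x^3/27 + x^2/6 - 7*x/8 + 8*exp(5*x/6)/5


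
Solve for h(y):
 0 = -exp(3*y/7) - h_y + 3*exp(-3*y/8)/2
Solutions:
 h(y) = C1 - 7*exp(3*y/7)/3 - 4*exp(-3*y/8)


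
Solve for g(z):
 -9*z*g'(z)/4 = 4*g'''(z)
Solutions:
 g(z) = C1 + Integral(C2*airyai(-6^(2/3)*z/4) + C3*airybi(-6^(2/3)*z/4), z)


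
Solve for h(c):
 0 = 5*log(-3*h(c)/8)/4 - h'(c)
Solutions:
 -4*Integral(1/(log(-_y) - 3*log(2) + log(3)), (_y, h(c)))/5 = C1 - c


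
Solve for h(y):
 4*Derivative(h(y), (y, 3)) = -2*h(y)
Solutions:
 h(y) = C3*exp(-2^(2/3)*y/2) + (C1*sin(2^(2/3)*sqrt(3)*y/4) + C2*cos(2^(2/3)*sqrt(3)*y/4))*exp(2^(2/3)*y/4)


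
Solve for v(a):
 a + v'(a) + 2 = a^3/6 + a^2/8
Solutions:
 v(a) = C1 + a^4/24 + a^3/24 - a^2/2 - 2*a


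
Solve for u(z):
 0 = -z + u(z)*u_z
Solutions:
 u(z) = -sqrt(C1 + z^2)
 u(z) = sqrt(C1 + z^2)


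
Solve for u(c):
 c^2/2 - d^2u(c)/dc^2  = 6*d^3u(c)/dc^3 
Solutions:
 u(c) = C1 + C2*c + C3*exp(-c/6) + c^4/24 - c^3 + 18*c^2


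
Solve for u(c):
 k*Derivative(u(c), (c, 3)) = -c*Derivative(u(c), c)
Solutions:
 u(c) = C1 + Integral(C2*airyai(c*(-1/k)^(1/3)) + C3*airybi(c*(-1/k)^(1/3)), c)


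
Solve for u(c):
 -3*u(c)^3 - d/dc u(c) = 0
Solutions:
 u(c) = -sqrt(2)*sqrt(-1/(C1 - 3*c))/2
 u(c) = sqrt(2)*sqrt(-1/(C1 - 3*c))/2


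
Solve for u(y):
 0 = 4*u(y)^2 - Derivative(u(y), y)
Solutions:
 u(y) = -1/(C1 + 4*y)


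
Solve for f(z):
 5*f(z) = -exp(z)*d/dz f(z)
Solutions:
 f(z) = C1*exp(5*exp(-z))


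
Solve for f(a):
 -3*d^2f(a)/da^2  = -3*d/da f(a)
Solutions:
 f(a) = C1 + C2*exp(a)


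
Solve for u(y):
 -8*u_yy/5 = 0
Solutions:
 u(y) = C1 + C2*y


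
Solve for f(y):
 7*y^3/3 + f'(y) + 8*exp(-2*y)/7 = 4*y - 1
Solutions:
 f(y) = C1 - 7*y^4/12 + 2*y^2 - y + 4*exp(-2*y)/7


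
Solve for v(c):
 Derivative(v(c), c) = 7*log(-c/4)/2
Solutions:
 v(c) = C1 + 7*c*log(-c)/2 + c*(-7*log(2) - 7/2)


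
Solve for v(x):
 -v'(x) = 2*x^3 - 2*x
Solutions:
 v(x) = C1 - x^4/2 + x^2


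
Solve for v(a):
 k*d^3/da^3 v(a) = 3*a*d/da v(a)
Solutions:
 v(a) = C1 + Integral(C2*airyai(3^(1/3)*a*(1/k)^(1/3)) + C3*airybi(3^(1/3)*a*(1/k)^(1/3)), a)


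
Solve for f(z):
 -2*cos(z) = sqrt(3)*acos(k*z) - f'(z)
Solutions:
 f(z) = C1 + sqrt(3)*Piecewise((z*acos(k*z) - sqrt(-k^2*z^2 + 1)/k, Ne(k, 0)), (pi*z/2, True)) + 2*sin(z)


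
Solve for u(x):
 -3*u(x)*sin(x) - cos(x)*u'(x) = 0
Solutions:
 u(x) = C1*cos(x)^3


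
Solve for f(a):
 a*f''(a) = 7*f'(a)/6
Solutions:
 f(a) = C1 + C2*a^(13/6)


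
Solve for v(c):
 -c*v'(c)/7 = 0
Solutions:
 v(c) = C1


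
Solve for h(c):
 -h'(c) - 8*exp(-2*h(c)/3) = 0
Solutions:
 h(c) = 3*log(-sqrt(C1 - 8*c)) - 3*log(3) + 3*log(6)/2
 h(c) = 3*log(C1 - 8*c)/2 - 3*log(3) + 3*log(6)/2


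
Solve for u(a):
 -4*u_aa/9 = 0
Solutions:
 u(a) = C1 + C2*a


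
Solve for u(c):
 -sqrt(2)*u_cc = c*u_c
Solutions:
 u(c) = C1 + C2*erf(2^(1/4)*c/2)


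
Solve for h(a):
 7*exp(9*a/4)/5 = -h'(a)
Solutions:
 h(a) = C1 - 28*exp(9*a/4)/45


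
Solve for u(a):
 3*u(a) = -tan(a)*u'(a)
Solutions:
 u(a) = C1/sin(a)^3


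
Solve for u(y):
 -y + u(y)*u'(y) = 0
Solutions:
 u(y) = -sqrt(C1 + y^2)
 u(y) = sqrt(C1 + y^2)


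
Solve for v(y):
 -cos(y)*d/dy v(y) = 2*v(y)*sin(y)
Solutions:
 v(y) = C1*cos(y)^2


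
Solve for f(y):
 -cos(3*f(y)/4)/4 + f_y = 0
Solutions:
 -y/4 - 2*log(sin(3*f(y)/4) - 1)/3 + 2*log(sin(3*f(y)/4) + 1)/3 = C1


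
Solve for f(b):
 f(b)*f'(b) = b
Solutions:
 f(b) = -sqrt(C1 + b^2)
 f(b) = sqrt(C1 + b^2)


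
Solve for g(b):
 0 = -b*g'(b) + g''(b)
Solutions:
 g(b) = C1 + C2*erfi(sqrt(2)*b/2)


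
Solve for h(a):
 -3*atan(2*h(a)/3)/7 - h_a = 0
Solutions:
 Integral(1/atan(2*_y/3), (_y, h(a))) = C1 - 3*a/7


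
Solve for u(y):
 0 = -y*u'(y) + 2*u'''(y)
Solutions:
 u(y) = C1 + Integral(C2*airyai(2^(2/3)*y/2) + C3*airybi(2^(2/3)*y/2), y)


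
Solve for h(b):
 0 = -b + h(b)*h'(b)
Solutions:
 h(b) = -sqrt(C1 + b^2)
 h(b) = sqrt(C1 + b^2)


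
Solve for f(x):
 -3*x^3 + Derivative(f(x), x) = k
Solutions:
 f(x) = C1 + k*x + 3*x^4/4


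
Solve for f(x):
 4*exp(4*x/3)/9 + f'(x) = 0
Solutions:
 f(x) = C1 - exp(4*x/3)/3


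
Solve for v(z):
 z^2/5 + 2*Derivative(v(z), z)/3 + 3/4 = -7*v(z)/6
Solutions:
 v(z) = C1*exp(-7*z/4) - 6*z^2/35 + 48*z/245 - 2589/3430


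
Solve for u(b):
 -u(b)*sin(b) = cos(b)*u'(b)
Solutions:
 u(b) = C1*cos(b)


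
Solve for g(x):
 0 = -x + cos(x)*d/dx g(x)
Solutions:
 g(x) = C1 + Integral(x/cos(x), x)


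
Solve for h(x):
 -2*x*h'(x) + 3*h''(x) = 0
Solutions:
 h(x) = C1 + C2*erfi(sqrt(3)*x/3)


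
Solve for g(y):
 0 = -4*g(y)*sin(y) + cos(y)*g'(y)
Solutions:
 g(y) = C1/cos(y)^4


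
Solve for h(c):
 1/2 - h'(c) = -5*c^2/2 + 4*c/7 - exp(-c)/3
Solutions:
 h(c) = C1 + 5*c^3/6 - 2*c^2/7 + c/2 - exp(-c)/3


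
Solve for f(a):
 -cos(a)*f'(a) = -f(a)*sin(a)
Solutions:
 f(a) = C1/cos(a)


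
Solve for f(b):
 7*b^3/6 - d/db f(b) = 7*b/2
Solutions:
 f(b) = C1 + 7*b^4/24 - 7*b^2/4


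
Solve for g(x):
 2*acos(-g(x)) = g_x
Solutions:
 Integral(1/acos(-_y), (_y, g(x))) = C1 + 2*x


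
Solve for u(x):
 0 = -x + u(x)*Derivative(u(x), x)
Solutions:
 u(x) = -sqrt(C1 + x^2)
 u(x) = sqrt(C1 + x^2)


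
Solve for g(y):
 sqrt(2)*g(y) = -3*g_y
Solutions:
 g(y) = C1*exp(-sqrt(2)*y/3)


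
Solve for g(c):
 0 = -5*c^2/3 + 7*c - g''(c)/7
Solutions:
 g(c) = C1 + C2*c - 35*c^4/36 + 49*c^3/6


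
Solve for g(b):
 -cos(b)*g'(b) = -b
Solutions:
 g(b) = C1 + Integral(b/cos(b), b)


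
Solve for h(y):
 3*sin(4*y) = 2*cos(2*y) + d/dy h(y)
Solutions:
 h(y) = C1 - sin(2*y) - 3*cos(4*y)/4


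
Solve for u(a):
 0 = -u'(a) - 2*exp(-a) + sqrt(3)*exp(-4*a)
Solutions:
 u(a) = C1 + 2*exp(-a) - sqrt(3)*exp(-4*a)/4


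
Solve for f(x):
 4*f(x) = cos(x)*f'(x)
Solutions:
 f(x) = C1*(sin(x)^2 + 2*sin(x) + 1)/(sin(x)^2 - 2*sin(x) + 1)


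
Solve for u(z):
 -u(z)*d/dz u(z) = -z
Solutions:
 u(z) = -sqrt(C1 + z^2)
 u(z) = sqrt(C1 + z^2)


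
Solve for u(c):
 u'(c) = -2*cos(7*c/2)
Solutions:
 u(c) = C1 - 4*sin(7*c/2)/7


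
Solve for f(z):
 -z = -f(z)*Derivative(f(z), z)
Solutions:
 f(z) = -sqrt(C1 + z^2)
 f(z) = sqrt(C1 + z^2)


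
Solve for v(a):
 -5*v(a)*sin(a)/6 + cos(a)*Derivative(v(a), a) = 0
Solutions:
 v(a) = C1/cos(a)^(5/6)


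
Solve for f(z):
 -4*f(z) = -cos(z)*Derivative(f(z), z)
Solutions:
 f(z) = C1*(sin(z)^2 + 2*sin(z) + 1)/(sin(z)^2 - 2*sin(z) + 1)


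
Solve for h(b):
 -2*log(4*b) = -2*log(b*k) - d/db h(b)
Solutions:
 h(b) = C1 + 2*b*(-log(k) + 2*log(2))


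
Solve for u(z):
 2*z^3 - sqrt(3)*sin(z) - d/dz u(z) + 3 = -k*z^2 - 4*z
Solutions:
 u(z) = C1 + k*z^3/3 + z^4/2 + 2*z^2 + 3*z + sqrt(3)*cos(z)


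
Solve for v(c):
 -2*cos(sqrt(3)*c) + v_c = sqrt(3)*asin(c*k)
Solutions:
 v(c) = C1 + sqrt(3)*Piecewise((c*asin(c*k) + sqrt(-c^2*k^2 + 1)/k, Ne(k, 0)), (0, True)) + 2*sqrt(3)*sin(sqrt(3)*c)/3


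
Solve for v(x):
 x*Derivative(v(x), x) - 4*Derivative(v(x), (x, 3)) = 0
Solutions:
 v(x) = C1 + Integral(C2*airyai(2^(1/3)*x/2) + C3*airybi(2^(1/3)*x/2), x)


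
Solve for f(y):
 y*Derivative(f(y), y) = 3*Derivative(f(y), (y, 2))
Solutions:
 f(y) = C1 + C2*erfi(sqrt(6)*y/6)


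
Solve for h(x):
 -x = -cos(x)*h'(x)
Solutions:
 h(x) = C1 + Integral(x/cos(x), x)


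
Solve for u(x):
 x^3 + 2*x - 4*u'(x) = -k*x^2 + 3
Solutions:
 u(x) = C1 + k*x^3/12 + x^4/16 + x^2/4 - 3*x/4


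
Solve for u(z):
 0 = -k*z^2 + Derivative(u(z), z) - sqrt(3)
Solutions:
 u(z) = C1 + k*z^3/3 + sqrt(3)*z


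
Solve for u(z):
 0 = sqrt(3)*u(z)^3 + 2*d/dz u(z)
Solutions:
 u(z) = -sqrt(-1/(C1 - sqrt(3)*z))
 u(z) = sqrt(-1/(C1 - sqrt(3)*z))


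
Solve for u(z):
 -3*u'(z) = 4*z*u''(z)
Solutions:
 u(z) = C1 + C2*z^(1/4)


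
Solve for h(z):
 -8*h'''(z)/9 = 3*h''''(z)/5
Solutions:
 h(z) = C1 + C2*z + C3*z^2 + C4*exp(-40*z/27)


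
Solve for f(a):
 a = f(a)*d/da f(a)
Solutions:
 f(a) = -sqrt(C1 + a^2)
 f(a) = sqrt(C1 + a^2)


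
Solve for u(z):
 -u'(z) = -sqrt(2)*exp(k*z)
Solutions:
 u(z) = C1 + sqrt(2)*exp(k*z)/k


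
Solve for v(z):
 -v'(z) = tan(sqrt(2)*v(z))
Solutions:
 v(z) = sqrt(2)*(pi - asin(C1*exp(-sqrt(2)*z)))/2
 v(z) = sqrt(2)*asin(C1*exp(-sqrt(2)*z))/2


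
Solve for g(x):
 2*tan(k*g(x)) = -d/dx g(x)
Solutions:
 g(x) = Piecewise((-asin(exp(C1*k - 2*k*x))/k + pi/k, Ne(k, 0)), (nan, True))
 g(x) = Piecewise((asin(exp(C1*k - 2*k*x))/k, Ne(k, 0)), (nan, True))


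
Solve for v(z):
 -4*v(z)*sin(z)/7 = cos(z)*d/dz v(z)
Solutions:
 v(z) = C1*cos(z)^(4/7)


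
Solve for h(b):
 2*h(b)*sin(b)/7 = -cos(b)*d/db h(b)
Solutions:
 h(b) = C1*cos(b)^(2/7)


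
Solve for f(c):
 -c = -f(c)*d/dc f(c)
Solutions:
 f(c) = -sqrt(C1 + c^2)
 f(c) = sqrt(C1 + c^2)


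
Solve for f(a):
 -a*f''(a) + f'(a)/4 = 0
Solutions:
 f(a) = C1 + C2*a^(5/4)


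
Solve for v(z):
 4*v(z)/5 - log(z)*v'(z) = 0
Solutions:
 v(z) = C1*exp(4*li(z)/5)


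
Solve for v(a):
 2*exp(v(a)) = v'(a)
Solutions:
 v(a) = log(-1/(C1 + 2*a))


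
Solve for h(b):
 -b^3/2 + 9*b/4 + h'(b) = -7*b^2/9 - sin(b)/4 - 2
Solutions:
 h(b) = C1 + b^4/8 - 7*b^3/27 - 9*b^2/8 - 2*b + cos(b)/4


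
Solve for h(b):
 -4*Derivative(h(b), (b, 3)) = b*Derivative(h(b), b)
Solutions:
 h(b) = C1 + Integral(C2*airyai(-2^(1/3)*b/2) + C3*airybi(-2^(1/3)*b/2), b)


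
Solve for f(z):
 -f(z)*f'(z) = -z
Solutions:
 f(z) = -sqrt(C1 + z^2)
 f(z) = sqrt(C1 + z^2)


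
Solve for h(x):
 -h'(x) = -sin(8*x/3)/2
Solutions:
 h(x) = C1 - 3*cos(8*x/3)/16


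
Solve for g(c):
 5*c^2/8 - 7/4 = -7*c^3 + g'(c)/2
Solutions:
 g(c) = C1 + 7*c^4/2 + 5*c^3/12 - 7*c/2


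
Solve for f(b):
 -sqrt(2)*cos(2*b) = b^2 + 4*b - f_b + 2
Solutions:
 f(b) = C1 + b^3/3 + 2*b^2 + 2*b + sqrt(2)*sin(2*b)/2


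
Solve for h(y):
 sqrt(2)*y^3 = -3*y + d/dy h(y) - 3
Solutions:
 h(y) = C1 + sqrt(2)*y^4/4 + 3*y^2/2 + 3*y


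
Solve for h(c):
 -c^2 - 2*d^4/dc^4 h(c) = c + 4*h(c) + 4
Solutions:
 h(c) = -c^2/4 - c/4 + (C1*sin(2^(3/4)*c/2) + C2*cos(2^(3/4)*c/2))*exp(-2^(3/4)*c/2) + (C3*sin(2^(3/4)*c/2) + C4*cos(2^(3/4)*c/2))*exp(2^(3/4)*c/2) - 1


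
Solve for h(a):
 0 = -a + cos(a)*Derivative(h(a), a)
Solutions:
 h(a) = C1 + Integral(a/cos(a), a)


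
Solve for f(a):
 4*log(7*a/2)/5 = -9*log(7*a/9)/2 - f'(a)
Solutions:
 f(a) = C1 - 53*a*log(a)/10 - 53*a*log(7)/10 + 4*a*log(2)/5 + 53*a/10 + 9*a*log(3)


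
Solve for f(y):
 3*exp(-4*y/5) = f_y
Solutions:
 f(y) = C1 - 15*exp(-4*y/5)/4


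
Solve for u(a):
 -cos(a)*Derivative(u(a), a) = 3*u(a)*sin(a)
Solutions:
 u(a) = C1*cos(a)^3


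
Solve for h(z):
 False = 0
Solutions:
 h(z) = C1 + zoo*z - log(cos(z))/2


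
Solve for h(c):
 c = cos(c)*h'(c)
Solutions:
 h(c) = C1 + Integral(c/cos(c), c)


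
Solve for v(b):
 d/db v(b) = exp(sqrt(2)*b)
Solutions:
 v(b) = C1 + sqrt(2)*exp(sqrt(2)*b)/2


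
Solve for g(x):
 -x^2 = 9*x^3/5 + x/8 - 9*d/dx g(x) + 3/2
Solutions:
 g(x) = C1 + x^4/20 + x^3/27 + x^2/144 + x/6


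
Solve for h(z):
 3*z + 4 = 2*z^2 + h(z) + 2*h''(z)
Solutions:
 h(z) = C1*sin(sqrt(2)*z/2) + C2*cos(sqrt(2)*z/2) - 2*z^2 + 3*z + 12


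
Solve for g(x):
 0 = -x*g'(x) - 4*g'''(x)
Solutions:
 g(x) = C1 + Integral(C2*airyai(-2^(1/3)*x/2) + C3*airybi(-2^(1/3)*x/2), x)


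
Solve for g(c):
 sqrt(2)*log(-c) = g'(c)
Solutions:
 g(c) = C1 + sqrt(2)*c*log(-c) - sqrt(2)*c


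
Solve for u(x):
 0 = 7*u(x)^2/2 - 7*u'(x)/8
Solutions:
 u(x) = -1/(C1 + 4*x)


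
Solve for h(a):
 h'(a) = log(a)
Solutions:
 h(a) = C1 + a*log(a) - a


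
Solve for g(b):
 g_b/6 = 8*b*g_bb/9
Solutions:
 g(b) = C1 + C2*b^(19/16)


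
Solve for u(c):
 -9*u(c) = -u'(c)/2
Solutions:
 u(c) = C1*exp(18*c)


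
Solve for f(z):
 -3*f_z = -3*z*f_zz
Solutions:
 f(z) = C1 + C2*z^2


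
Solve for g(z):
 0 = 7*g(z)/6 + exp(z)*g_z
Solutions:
 g(z) = C1*exp(7*exp(-z)/6)


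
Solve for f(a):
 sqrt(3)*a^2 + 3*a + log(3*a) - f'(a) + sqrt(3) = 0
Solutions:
 f(a) = C1 + sqrt(3)*a^3/3 + 3*a^2/2 + a*log(a) - a + a*log(3) + sqrt(3)*a


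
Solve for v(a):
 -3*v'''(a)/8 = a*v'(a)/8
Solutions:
 v(a) = C1 + Integral(C2*airyai(-3^(2/3)*a/3) + C3*airybi(-3^(2/3)*a/3), a)


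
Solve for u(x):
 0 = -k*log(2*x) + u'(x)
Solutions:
 u(x) = C1 + k*x*log(x) - k*x + k*x*log(2)


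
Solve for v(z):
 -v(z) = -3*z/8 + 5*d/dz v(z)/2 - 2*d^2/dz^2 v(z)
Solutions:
 v(z) = C1*exp(z*(5 - sqrt(57))/8) + C2*exp(z*(5 + sqrt(57))/8) + 3*z/8 - 15/16


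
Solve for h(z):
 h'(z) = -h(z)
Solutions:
 h(z) = C1*exp(-z)


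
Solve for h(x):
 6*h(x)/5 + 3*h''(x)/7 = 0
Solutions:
 h(x) = C1*sin(sqrt(70)*x/5) + C2*cos(sqrt(70)*x/5)


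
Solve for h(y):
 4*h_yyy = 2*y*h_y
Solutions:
 h(y) = C1 + Integral(C2*airyai(2^(2/3)*y/2) + C3*airybi(2^(2/3)*y/2), y)


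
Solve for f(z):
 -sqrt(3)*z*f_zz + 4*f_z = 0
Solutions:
 f(z) = C1 + C2*z^(1 + 4*sqrt(3)/3)


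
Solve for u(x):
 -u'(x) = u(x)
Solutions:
 u(x) = C1*exp(-x)


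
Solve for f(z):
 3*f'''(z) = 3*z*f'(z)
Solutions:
 f(z) = C1 + Integral(C2*airyai(z) + C3*airybi(z), z)


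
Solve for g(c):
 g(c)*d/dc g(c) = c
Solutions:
 g(c) = -sqrt(C1 + c^2)
 g(c) = sqrt(C1 + c^2)


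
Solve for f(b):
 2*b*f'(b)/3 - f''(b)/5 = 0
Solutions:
 f(b) = C1 + C2*erfi(sqrt(15)*b/3)


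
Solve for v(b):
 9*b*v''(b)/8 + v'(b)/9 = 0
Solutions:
 v(b) = C1 + C2*b^(73/81)


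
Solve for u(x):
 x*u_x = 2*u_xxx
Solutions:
 u(x) = C1 + Integral(C2*airyai(2^(2/3)*x/2) + C3*airybi(2^(2/3)*x/2), x)


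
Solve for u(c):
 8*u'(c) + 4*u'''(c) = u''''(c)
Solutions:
 u(c) = C1 + C2*exp(c*(-2^(2/3)*(3*sqrt(177) + 43)^(1/3) - 8*2^(1/3)/(3*sqrt(177) + 43)^(1/3) + 8)/6)*sin(2^(1/3)*sqrt(3)*c*(-2^(1/3)*(3*sqrt(177) + 43)^(1/3) + 8/(3*sqrt(177) + 43)^(1/3))/6) + C3*exp(c*(-2^(2/3)*(3*sqrt(177) + 43)^(1/3) - 8*2^(1/3)/(3*sqrt(177) + 43)^(1/3) + 8)/6)*cos(2^(1/3)*sqrt(3)*c*(-2^(1/3)*(3*sqrt(177) + 43)^(1/3) + 8/(3*sqrt(177) + 43)^(1/3))/6) + C4*exp(c*(8*2^(1/3)/(3*sqrt(177) + 43)^(1/3) + 4 + 2^(2/3)*(3*sqrt(177) + 43)^(1/3))/3)


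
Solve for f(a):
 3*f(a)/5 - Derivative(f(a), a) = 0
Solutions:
 f(a) = C1*exp(3*a/5)


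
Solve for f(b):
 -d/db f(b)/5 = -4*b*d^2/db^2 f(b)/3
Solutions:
 f(b) = C1 + C2*b^(23/20)


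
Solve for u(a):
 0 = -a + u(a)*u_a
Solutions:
 u(a) = -sqrt(C1 + a^2)
 u(a) = sqrt(C1 + a^2)


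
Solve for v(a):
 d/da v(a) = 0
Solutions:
 v(a) = C1


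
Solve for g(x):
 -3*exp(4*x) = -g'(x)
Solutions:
 g(x) = C1 + 3*exp(4*x)/4


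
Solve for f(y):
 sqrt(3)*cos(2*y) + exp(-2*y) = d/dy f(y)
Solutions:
 f(y) = C1 + sqrt(3)*sin(2*y)/2 - exp(-2*y)/2


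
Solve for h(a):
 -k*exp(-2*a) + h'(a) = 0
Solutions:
 h(a) = C1 - k*exp(-2*a)/2


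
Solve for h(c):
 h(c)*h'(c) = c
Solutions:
 h(c) = -sqrt(C1 + c^2)
 h(c) = sqrt(C1 + c^2)


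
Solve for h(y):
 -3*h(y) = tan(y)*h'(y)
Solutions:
 h(y) = C1/sin(y)^3


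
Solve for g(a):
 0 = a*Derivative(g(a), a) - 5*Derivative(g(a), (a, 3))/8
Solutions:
 g(a) = C1 + Integral(C2*airyai(2*5^(2/3)*a/5) + C3*airybi(2*5^(2/3)*a/5), a)


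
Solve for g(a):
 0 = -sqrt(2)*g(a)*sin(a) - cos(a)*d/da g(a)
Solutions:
 g(a) = C1*cos(a)^(sqrt(2))


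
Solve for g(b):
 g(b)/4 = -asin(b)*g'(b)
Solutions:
 g(b) = C1*exp(-Integral(1/asin(b), b)/4)


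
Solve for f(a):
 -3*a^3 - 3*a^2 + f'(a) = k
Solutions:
 f(a) = C1 + 3*a^4/4 + a^3 + a*k


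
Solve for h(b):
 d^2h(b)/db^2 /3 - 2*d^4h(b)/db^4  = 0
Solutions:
 h(b) = C1 + C2*b + C3*exp(-sqrt(6)*b/6) + C4*exp(sqrt(6)*b/6)


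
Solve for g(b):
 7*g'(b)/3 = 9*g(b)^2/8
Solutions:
 g(b) = -56/(C1 + 27*b)


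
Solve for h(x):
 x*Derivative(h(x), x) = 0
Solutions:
 h(x) = C1


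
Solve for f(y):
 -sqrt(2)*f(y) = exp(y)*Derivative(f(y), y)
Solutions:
 f(y) = C1*exp(sqrt(2)*exp(-y))


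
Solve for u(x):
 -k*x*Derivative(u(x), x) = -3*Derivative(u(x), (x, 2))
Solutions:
 u(x) = Piecewise((-sqrt(6)*sqrt(pi)*C1*erf(sqrt(6)*x*sqrt(-k)/6)/(2*sqrt(-k)) - C2, (k > 0) | (k < 0)), (-C1*x - C2, True))


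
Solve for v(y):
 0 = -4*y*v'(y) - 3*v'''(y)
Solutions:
 v(y) = C1 + Integral(C2*airyai(-6^(2/3)*y/3) + C3*airybi(-6^(2/3)*y/3), y)


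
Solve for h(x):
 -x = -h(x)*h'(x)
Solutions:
 h(x) = -sqrt(C1 + x^2)
 h(x) = sqrt(C1 + x^2)


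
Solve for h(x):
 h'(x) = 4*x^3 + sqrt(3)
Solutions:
 h(x) = C1 + x^4 + sqrt(3)*x


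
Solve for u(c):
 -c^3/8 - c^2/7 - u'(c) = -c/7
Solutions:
 u(c) = C1 - c^4/32 - c^3/21 + c^2/14


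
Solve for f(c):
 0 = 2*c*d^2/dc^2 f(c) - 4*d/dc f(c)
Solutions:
 f(c) = C1 + C2*c^3


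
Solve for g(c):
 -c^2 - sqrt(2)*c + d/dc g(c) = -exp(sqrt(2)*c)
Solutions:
 g(c) = C1 + c^3/3 + sqrt(2)*c^2/2 - sqrt(2)*exp(sqrt(2)*c)/2


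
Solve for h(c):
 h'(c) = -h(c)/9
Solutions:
 h(c) = C1*exp(-c/9)


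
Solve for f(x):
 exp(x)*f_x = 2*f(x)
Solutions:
 f(x) = C1*exp(-2*exp(-x))


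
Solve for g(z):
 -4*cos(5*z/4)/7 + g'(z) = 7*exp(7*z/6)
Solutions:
 g(z) = C1 + 6*exp(7*z/6) + 16*sin(5*z/4)/35


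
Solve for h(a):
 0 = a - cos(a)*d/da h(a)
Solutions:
 h(a) = C1 + Integral(a/cos(a), a)


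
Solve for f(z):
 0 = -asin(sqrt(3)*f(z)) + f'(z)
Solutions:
 Integral(1/asin(sqrt(3)*_y), (_y, f(z))) = C1 + z


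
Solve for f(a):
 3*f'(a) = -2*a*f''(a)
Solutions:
 f(a) = C1 + C2/sqrt(a)


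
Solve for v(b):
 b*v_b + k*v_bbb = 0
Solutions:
 v(b) = C1 + Integral(C2*airyai(b*(-1/k)^(1/3)) + C3*airybi(b*(-1/k)^(1/3)), b)


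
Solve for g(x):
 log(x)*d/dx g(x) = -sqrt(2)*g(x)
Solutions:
 g(x) = C1*exp(-sqrt(2)*li(x))


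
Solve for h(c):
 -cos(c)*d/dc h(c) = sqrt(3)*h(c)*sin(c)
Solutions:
 h(c) = C1*cos(c)^(sqrt(3))


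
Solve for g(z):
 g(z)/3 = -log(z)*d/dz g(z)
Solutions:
 g(z) = C1*exp(-li(z)/3)


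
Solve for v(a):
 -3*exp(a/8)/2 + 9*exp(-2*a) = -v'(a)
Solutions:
 v(a) = C1 + 12*exp(a/8) + 9*exp(-2*a)/2


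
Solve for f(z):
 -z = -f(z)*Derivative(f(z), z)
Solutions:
 f(z) = -sqrt(C1 + z^2)
 f(z) = sqrt(C1 + z^2)


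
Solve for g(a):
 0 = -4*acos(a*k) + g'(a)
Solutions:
 g(a) = C1 + 4*Piecewise((a*acos(a*k) - sqrt(-a^2*k^2 + 1)/k, Ne(k, 0)), (pi*a/2, True))


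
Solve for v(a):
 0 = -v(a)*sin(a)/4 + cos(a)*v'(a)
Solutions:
 v(a) = C1/cos(a)^(1/4)


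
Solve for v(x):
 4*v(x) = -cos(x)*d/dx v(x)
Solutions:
 v(x) = C1*(sin(x)^2 - 2*sin(x) + 1)/(sin(x)^2 + 2*sin(x) + 1)


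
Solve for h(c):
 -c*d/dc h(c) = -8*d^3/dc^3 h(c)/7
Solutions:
 h(c) = C1 + Integral(C2*airyai(7^(1/3)*c/2) + C3*airybi(7^(1/3)*c/2), c)


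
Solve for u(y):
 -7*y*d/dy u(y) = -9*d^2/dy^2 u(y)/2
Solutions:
 u(y) = C1 + C2*erfi(sqrt(7)*y/3)


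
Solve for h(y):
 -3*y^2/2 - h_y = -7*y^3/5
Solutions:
 h(y) = C1 + 7*y^4/20 - y^3/2


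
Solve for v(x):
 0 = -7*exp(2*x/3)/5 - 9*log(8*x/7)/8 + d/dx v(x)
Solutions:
 v(x) = C1 + 9*x*log(x)/8 + 9*x*(-log(7) - 1 + 3*log(2))/8 + 21*exp(2*x/3)/10


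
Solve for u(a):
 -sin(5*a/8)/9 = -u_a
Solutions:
 u(a) = C1 - 8*cos(5*a/8)/45


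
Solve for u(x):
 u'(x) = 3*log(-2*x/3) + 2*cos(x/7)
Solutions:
 u(x) = C1 + 3*x*log(-x) - 3*x*log(3) - 3*x + 3*x*log(2) + 14*sin(x/7)


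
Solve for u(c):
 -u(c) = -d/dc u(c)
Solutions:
 u(c) = C1*exp(c)


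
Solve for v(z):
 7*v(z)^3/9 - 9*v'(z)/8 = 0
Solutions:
 v(z) = -9*sqrt(2)*sqrt(-1/(C1 + 56*z))/2
 v(z) = 9*sqrt(2)*sqrt(-1/(C1 + 56*z))/2


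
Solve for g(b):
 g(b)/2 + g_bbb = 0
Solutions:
 g(b) = C3*exp(-2^(2/3)*b/2) + (C1*sin(2^(2/3)*sqrt(3)*b/4) + C2*cos(2^(2/3)*sqrt(3)*b/4))*exp(2^(2/3)*b/4)


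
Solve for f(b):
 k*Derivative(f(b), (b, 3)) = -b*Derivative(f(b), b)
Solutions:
 f(b) = C1 + Integral(C2*airyai(b*(-1/k)^(1/3)) + C3*airybi(b*(-1/k)^(1/3)), b)


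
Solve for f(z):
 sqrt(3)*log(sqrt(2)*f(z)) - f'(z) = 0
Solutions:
 -2*sqrt(3)*Integral(1/(2*log(_y) + log(2)), (_y, f(z)))/3 = C1 - z


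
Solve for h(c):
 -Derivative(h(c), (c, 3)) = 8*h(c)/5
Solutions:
 h(c) = C3*exp(-2*5^(2/3)*c/5) + (C1*sin(sqrt(3)*5^(2/3)*c/5) + C2*cos(sqrt(3)*5^(2/3)*c/5))*exp(5^(2/3)*c/5)


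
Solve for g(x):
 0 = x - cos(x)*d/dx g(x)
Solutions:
 g(x) = C1 + Integral(x/cos(x), x)


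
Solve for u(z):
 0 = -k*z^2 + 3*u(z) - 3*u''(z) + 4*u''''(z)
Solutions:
 u(z) = k*z^2/3 + 2*k/3 + (C1*sin(sqrt(2)*3^(1/4)*z*sin(atan(sqrt(39)/3)/2)/2) + C2*cos(sqrt(2)*3^(1/4)*z*sin(atan(sqrt(39)/3)/2)/2))*exp(-sqrt(2)*3^(1/4)*z*cos(atan(sqrt(39)/3)/2)/2) + (C3*sin(sqrt(2)*3^(1/4)*z*sin(atan(sqrt(39)/3)/2)/2) + C4*cos(sqrt(2)*3^(1/4)*z*sin(atan(sqrt(39)/3)/2)/2))*exp(sqrt(2)*3^(1/4)*z*cos(atan(sqrt(39)/3)/2)/2)


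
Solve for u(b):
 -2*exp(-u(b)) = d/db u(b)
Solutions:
 u(b) = log(C1 - 2*b)


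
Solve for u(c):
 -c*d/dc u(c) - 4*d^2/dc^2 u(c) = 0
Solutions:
 u(c) = C1 + C2*erf(sqrt(2)*c/4)


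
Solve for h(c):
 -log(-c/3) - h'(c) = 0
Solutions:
 h(c) = C1 - c*log(-c) + c*(1 + log(3))


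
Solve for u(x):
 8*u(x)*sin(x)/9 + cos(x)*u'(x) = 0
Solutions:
 u(x) = C1*cos(x)^(8/9)


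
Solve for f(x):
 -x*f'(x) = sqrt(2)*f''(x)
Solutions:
 f(x) = C1 + C2*erf(2^(1/4)*x/2)


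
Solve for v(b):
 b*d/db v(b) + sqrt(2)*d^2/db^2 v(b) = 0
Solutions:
 v(b) = C1 + C2*erf(2^(1/4)*b/2)


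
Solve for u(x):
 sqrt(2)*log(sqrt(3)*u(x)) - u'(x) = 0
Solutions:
 -sqrt(2)*Integral(1/(2*log(_y) + log(3)), (_y, u(x))) = C1 - x


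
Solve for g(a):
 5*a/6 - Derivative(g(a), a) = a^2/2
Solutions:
 g(a) = C1 - a^3/6 + 5*a^2/12


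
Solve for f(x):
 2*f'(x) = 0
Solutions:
 f(x) = C1


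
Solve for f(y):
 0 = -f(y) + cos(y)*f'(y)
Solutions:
 f(y) = C1*sqrt(sin(y) + 1)/sqrt(sin(y) - 1)


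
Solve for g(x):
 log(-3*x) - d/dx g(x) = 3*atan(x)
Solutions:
 g(x) = C1 + x*log(-x) - 3*x*atan(x) - x + x*log(3) + 3*log(x^2 + 1)/2


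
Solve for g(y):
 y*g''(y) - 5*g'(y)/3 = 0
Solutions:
 g(y) = C1 + C2*y^(8/3)


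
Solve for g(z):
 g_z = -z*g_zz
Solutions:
 g(z) = C1 + C2*log(z)


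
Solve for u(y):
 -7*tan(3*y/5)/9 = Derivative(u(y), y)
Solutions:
 u(y) = C1 + 35*log(cos(3*y/5))/27


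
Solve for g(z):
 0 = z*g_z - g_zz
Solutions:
 g(z) = C1 + C2*erfi(sqrt(2)*z/2)


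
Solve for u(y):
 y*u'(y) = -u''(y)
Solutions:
 u(y) = C1 + C2*erf(sqrt(2)*y/2)


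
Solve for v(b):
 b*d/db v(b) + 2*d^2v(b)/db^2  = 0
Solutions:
 v(b) = C1 + C2*erf(b/2)


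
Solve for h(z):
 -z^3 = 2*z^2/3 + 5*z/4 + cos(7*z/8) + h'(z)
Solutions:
 h(z) = C1 - z^4/4 - 2*z^3/9 - 5*z^2/8 - 8*sin(7*z/8)/7


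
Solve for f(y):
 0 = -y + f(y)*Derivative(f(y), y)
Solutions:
 f(y) = -sqrt(C1 + y^2)
 f(y) = sqrt(C1 + y^2)


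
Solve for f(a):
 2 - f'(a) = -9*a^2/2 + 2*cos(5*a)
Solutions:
 f(a) = C1 + 3*a^3/2 + 2*a - 2*sin(5*a)/5


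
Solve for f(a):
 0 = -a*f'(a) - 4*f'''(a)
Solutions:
 f(a) = C1 + Integral(C2*airyai(-2^(1/3)*a/2) + C3*airybi(-2^(1/3)*a/2), a)


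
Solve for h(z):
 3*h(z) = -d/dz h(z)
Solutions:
 h(z) = C1*exp(-3*z)


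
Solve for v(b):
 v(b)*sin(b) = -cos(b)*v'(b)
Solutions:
 v(b) = C1*cos(b)


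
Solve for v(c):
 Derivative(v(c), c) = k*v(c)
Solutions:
 v(c) = C1*exp(c*k)


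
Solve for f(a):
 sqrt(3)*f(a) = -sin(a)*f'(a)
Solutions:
 f(a) = C1*(cos(a) + 1)^(sqrt(3)/2)/(cos(a) - 1)^(sqrt(3)/2)


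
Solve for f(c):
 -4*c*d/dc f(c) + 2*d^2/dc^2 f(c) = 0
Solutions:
 f(c) = C1 + C2*erfi(c)


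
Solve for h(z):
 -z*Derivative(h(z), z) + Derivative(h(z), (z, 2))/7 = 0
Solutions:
 h(z) = C1 + C2*erfi(sqrt(14)*z/2)


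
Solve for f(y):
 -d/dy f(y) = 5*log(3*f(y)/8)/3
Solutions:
 -3*Integral(1/(-log(_y) - log(3) + 3*log(2)), (_y, f(y)))/5 = C1 - y


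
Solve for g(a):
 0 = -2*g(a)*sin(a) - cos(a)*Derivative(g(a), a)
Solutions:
 g(a) = C1*cos(a)^2


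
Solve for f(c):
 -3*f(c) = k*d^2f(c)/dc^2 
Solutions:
 f(c) = C1*exp(-sqrt(3)*c*sqrt(-1/k)) + C2*exp(sqrt(3)*c*sqrt(-1/k))


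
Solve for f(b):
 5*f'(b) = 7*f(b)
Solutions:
 f(b) = C1*exp(7*b/5)


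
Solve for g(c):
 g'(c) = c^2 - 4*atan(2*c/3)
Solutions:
 g(c) = C1 + c^3/3 - 4*c*atan(2*c/3) + 3*log(4*c^2 + 9)


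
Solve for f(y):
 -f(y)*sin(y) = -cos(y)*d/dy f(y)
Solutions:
 f(y) = C1/cos(y)


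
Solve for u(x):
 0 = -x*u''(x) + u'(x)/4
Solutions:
 u(x) = C1 + C2*x^(5/4)


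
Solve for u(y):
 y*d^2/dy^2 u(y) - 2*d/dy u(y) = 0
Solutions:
 u(y) = C1 + C2*y^3


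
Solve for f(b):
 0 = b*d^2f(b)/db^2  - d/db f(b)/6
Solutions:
 f(b) = C1 + C2*b^(7/6)


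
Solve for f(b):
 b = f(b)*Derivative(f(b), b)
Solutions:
 f(b) = -sqrt(C1 + b^2)
 f(b) = sqrt(C1 + b^2)


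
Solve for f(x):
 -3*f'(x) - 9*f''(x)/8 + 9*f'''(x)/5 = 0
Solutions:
 f(x) = C1 + C2*exp(x*(15 - sqrt(4065))/48) + C3*exp(x*(15 + sqrt(4065))/48)


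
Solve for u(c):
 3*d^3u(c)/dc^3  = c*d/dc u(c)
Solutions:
 u(c) = C1 + Integral(C2*airyai(3^(2/3)*c/3) + C3*airybi(3^(2/3)*c/3), c)


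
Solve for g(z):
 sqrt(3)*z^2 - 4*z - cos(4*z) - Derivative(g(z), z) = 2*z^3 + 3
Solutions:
 g(z) = C1 - z^4/2 + sqrt(3)*z^3/3 - 2*z^2 - 3*z - sin(4*z)/4
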